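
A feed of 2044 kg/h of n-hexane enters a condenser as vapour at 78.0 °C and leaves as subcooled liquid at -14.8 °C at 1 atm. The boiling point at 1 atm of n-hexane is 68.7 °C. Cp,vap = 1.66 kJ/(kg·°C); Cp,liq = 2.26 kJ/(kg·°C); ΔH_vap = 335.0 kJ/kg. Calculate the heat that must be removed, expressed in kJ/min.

Q_c = 18400 kJ/min

vapour 78.0→68.7 °C: -15.438 kJ/kg
condensation at 68.7 °C: -335 kJ/kg
liquid 68.7→-14.8 °C: -188.71 kJ/kg
Δh = -15.438 + -335 + -188.71 = -539.15 kJ/kg
Q = ṁ·Δh = 2044 kg/h × -539.15 kJ/kg = -1.102e+06 kJ/h
|Q| = 306.12 kW = 18367 kJ/min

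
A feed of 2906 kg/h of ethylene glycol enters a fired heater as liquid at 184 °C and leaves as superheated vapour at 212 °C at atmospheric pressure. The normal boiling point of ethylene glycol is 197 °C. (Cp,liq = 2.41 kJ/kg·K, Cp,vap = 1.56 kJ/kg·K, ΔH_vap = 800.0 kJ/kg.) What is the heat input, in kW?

Q = 690 kW

liquid 184→197 °C: 31.33 kJ/kg
vaporisation at 197 °C: 800 kJ/kg
vapour 197→212 °C: 23.4 kJ/kg
Δh = 31.33 + 800 + 23.4 = 854.73 kJ/kg
Q = ṁ·Δh = 2906 kg/h × 854.73 kJ/kg = 2.4838e+06 kJ/h
|Q| = 689.96 kW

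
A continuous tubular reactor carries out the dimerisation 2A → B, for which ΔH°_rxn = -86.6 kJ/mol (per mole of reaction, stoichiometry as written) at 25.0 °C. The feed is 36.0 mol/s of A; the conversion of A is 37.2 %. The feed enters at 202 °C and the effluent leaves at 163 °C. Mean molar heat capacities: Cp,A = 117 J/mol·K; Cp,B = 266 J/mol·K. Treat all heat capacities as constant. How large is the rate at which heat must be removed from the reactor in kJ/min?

Q_out = 42900 kJ/min

Extent of reaction ξ = 0.372 × 36.0 / 2 = 6.696 mol/s
Reaction term: ξ·ΔH°_rxn = 6.696 × -86.6 = -579.87 kJ/s
Sensible, feed 202→25 °C: -745.52 kJ/s
Outlet flows (mol/s): A 22.608, B 6.696
Sensible, products 25→163 °C: 610.83 kJ/s
Q = ΔH = -714.57 kJ/s = -714.57 kW
Heat removed = 42874 kJ/min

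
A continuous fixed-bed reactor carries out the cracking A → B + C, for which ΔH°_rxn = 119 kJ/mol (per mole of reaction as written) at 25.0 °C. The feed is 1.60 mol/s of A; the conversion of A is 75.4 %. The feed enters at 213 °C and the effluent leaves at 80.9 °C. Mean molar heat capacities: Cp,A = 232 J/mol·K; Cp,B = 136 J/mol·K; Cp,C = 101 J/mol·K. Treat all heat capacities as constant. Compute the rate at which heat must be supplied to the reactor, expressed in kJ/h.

Q_in = 342000 kJ/h

Extent of reaction ξ = 0.754 × 1.60 = 1.2064 mol/s
Reaction term: ξ·ΔH°_rxn = 1.2064 × 119 = 143.56 kJ/s
Sensible, feed 213→25 °C: -69.786 kJ/s
Outlet flows (mol/s): A 0.3936, B 1.2064, C 1.2064
Sensible, products 25→80.9 °C: 21.087 kJ/s
Q = ΔH = 94.863 kJ/s = 94.863 kW
Heat supplied = 341510 kJ/h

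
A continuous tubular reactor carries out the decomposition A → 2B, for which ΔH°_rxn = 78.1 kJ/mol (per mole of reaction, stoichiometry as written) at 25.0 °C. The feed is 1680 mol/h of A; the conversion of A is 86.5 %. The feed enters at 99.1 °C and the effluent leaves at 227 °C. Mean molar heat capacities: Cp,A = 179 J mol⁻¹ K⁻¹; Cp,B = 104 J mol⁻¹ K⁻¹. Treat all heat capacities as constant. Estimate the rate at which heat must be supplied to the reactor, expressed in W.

Extent of reaction ξ = 0.865 × 1680 = 1453.2 mol/h
Reaction term: ξ·ΔH°_rxn = 1453.2 × 78.1 = 113490 kJ/h
Sensible, feed 99.1→25 °C: -22283 kJ/h
Outlet flows (mol/h): A 226.8, B 2906.4
Sensible, products 25→227 °C: 69258 kJ/h
Q = ΔH = 160470 kJ/h = 44.575 kW
Heat supplied = 44575 W

Q_in = 44600 W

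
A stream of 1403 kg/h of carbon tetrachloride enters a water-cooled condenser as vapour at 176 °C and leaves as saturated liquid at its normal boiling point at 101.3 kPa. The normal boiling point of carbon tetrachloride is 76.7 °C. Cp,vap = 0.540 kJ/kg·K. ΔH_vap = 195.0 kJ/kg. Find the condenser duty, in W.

vapour 176→76.7 °C: -53.622 kJ/kg
condensation at 76.7 °C: -195 kJ/kg
Δh = -53.622 + -195 = -248.62 kJ/kg
Q = ṁ·Δh = 1403 kg/h × -248.62 kJ/kg = -348820 kJ/h
|Q| = 96.894 kW = 96894 W

Q_c = 96900 W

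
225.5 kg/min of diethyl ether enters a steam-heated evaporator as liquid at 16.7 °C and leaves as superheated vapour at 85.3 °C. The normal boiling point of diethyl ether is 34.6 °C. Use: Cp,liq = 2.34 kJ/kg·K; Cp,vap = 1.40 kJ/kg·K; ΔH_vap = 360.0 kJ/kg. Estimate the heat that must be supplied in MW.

Q = 1.78 MW

liquid 16.7→34.6 °C: 41.886 kJ/kg
vaporisation at 34.6 °C: 360 kJ/kg
vapour 34.6→85.3 °C: 70.98 kJ/kg
Δh = 41.886 + 360 + 70.98 = 472.87 kJ/kg
Q = ṁ·Δh = 225.5 kg/min × 472.87 kJ/kg = 106630 kJ/min
|Q| = 1777.2 kW = 1.7772 MW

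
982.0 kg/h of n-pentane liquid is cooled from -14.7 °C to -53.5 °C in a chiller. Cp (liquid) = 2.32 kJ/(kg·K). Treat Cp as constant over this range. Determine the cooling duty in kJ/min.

Q = ṁ·Cp·ΔT = 982.0 × 2.32 × (-53.5 − -14.7) = -88396 kJ/h
Converting: 88396 / 3600 s = 24.554 kW
Cooling duty = 1473.3 kJ/min

Q_c = 1470 kJ/min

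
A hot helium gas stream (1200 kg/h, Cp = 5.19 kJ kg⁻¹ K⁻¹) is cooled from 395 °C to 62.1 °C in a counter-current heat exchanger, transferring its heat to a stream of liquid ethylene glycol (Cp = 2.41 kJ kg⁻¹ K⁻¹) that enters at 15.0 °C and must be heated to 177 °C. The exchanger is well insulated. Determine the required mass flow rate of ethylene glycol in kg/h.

ṁ_c = 5310 kg/h

Heat released by hot stream: Q = 1200 × 5.19 × (395 − 62.1) = 2.0733e+06 kJ/h
Energy balance on cold side (adiabatic exchanger): Q = ṁ_c·Cp_c·(T_c,out − T_c,in)
ṁ_c = 2.0733e+06 / [2.41 × (177 − 15.0)] = 5310.4 kg/h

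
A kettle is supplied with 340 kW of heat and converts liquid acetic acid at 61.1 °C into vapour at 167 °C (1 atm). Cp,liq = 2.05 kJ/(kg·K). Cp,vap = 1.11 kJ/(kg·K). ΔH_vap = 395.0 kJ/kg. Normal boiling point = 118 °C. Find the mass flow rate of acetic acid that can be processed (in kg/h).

ṁ = 2160 kg/h

Δh = 2.05×(118−61.1) + 395.0 + 1.11×(167−118) = 566.03 kJ/kg
Q = 340 kW = 340 kJ/s = 1.224e+06 kJ/h
ṁ = Q/Δh = 1.224e+06 / 566.03 = 2162.4 kg/h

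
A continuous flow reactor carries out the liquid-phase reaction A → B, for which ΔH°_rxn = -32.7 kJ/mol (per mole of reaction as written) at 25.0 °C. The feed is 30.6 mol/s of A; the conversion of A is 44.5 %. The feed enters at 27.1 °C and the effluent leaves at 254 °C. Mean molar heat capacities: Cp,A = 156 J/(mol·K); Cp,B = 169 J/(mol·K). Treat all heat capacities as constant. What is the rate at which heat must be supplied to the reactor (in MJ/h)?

Q_in = 2440 MJ/h

Extent of reaction ξ = 0.445 × 30.6 = 13.617 mol/s
Reaction term: ξ·ΔH°_rxn = 13.617 × -32.7 = -445.28 kJ/s
Sensible, feed 27.1→25 °C: -10.025 kJ/s
Outlet flows (mol/s): A 16.983, B 13.617
Sensible, products 25→254 °C: 1133.7 kJ/s
Q = ΔH = 678.39 kJ/s = 678.39 kW
Heat supplied = 2442.2 MJ/h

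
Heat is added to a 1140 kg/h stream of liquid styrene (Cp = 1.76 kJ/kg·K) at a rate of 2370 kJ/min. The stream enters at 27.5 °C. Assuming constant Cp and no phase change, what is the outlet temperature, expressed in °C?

Q = 2370 kJ/min = 142200 kJ/h
ΔT = Q/(ṁ·Cp) = 142200/(1140×1.76) = 70.873 K
T_out = 27.5 + 70.873 = 98.373 °C

T_out = 98.4 °C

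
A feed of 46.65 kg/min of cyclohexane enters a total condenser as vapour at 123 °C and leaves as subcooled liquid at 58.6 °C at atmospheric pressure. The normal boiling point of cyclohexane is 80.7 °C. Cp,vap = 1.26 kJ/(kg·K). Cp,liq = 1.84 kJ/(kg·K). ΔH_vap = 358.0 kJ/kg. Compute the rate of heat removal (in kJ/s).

vapour 123→80.7 °C: -53.298 kJ/kg
condensation at 80.7 °C: -358 kJ/kg
liquid 80.7→58.6 °C: -40.664 kJ/kg
Δh = -53.298 + -358 + -40.664 = -451.96 kJ/kg
Q = ṁ·Δh = 46.65 kg/min × -451.96 kJ/kg = -21084 kJ/min
|Q| = 351.4 kW

Q_c = 351 kJ/s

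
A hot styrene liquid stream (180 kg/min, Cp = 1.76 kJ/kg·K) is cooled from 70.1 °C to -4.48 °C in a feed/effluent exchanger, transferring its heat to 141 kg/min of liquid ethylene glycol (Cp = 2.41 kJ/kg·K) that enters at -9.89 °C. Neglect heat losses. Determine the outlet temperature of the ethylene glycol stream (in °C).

Heat released by hot stream: Q = 180 × 1.76 × (70.1 − -4.48) = 23627 kJ/min
Energy balance on cold side (adiabatic exchanger): Q = ṁ_c·Cp_c·(T_c,out − T_c,in)
T_c,out = -9.89 + 23627/(141 × 2.41) = 59.64 °C

T_c,out = 59.6 °C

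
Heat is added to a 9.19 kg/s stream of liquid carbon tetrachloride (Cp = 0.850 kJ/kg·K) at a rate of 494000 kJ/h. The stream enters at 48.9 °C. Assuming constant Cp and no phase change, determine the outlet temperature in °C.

T_out = 66.5 °C

Q = 494000 kJ/h = 137.22 kJ/s
ΔT = Q/(ṁ·Cp) = 137.22/(9.19×0.850) = 17.567 K
T_out = 48.9 + 17.567 = 66.467 °C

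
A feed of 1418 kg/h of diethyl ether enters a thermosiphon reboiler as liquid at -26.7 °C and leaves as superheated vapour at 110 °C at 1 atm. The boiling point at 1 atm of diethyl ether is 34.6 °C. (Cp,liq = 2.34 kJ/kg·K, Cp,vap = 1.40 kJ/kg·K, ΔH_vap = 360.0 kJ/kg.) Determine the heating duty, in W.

Q = 240000 W

liquid -26.7→34.6 °C: 143.44 kJ/kg
vaporisation at 34.6 °C: 360 kJ/kg
vapour 34.6→110 °C: 105.56 kJ/kg
Δh = 143.44 + 360 + 105.56 = 609 kJ/kg
Q = ṁ·Δh = 1418 kg/h × 609 kJ/kg = 863560 kJ/h
|Q| = 239.88 kW = 239880 W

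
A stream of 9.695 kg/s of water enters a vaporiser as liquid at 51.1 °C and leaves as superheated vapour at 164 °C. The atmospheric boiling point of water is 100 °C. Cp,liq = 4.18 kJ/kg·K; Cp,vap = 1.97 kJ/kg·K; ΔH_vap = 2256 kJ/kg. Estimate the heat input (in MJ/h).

Q = 90300 MJ/h

liquid 51.1→100 °C: 204.4 kJ/kg
vaporisation at 100 °C: 2256 kJ/kg
vapour 100→164 °C: 126.08 kJ/kg
Δh = 204.4 + 2256 + 126.08 = 2586.5 kJ/kg
Q = ṁ·Δh = 9.695 kg/s × 2586.5 kJ/kg = 25076 kJ/s
|Q| = 25076 kW = 90273 MJ/h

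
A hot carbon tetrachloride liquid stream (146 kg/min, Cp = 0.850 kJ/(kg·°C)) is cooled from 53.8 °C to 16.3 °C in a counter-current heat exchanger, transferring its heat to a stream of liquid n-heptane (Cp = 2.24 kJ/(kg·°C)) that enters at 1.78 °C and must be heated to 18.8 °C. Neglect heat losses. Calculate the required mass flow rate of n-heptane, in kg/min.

Heat released by hot stream: Q = 146 × 0.850 × (53.8 − 16.3) = 4653.8 kJ/min
Energy balance on cold side (adiabatic exchanger): Q = ṁ_c·Cp_c·(T_c,out − T_c,in)
ṁ_c = 4653.8 / [2.24 × (18.8 − 1.78)] = 122.07 kg/min

ṁ_c = 122 kg/min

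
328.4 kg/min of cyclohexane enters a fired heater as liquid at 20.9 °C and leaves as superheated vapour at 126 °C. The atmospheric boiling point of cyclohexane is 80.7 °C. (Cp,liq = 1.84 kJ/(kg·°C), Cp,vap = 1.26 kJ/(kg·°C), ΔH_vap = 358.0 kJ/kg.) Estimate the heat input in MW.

liquid 20.9→80.7 °C: 110.03 kJ/kg
vaporisation at 80.7 °C: 358 kJ/kg
vapour 80.7→126 °C: 57.078 kJ/kg
Δh = 110.03 + 358 + 57.078 = 525.11 kJ/kg
Q = ṁ·Δh = 328.4 kg/min × 525.11 kJ/kg = 172450 kJ/min
|Q| = 2874.1 kW = 2.8741 MW

Q = 2.87 MW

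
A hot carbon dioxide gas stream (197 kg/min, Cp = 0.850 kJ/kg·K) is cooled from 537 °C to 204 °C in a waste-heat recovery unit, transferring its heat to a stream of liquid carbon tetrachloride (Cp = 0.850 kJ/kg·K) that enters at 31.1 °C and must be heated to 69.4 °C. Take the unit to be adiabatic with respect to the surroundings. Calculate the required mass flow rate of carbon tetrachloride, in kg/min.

Heat released by hot stream: Q = 197 × 0.850 × (537 − 204) = 55761 kJ/min
Energy balance on cold side (adiabatic exchanger): Q = ṁ_c·Cp_c·(T_c,out − T_c,in)
ṁ_c = 55761 / [0.850 × (69.4 − 31.1)] = 1712.8 kg/min

ṁ_c = 1710 kg/min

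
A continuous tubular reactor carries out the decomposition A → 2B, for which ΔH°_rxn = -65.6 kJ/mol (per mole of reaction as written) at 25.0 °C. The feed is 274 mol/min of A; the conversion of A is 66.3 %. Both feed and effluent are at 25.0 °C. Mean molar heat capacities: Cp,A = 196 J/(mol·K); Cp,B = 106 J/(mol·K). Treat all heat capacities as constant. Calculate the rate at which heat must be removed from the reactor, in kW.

Extent of reaction ξ = 0.663 × 274 = 181.66 mol/min
Reaction term: ξ·ΔH°_rxn = 181.66 × -65.6 = -11917 kJ/min
Q = ΔH = -11917 kJ/min = -198.62 kW
Heat removed = 198.62 kW

Q_out = 199 kW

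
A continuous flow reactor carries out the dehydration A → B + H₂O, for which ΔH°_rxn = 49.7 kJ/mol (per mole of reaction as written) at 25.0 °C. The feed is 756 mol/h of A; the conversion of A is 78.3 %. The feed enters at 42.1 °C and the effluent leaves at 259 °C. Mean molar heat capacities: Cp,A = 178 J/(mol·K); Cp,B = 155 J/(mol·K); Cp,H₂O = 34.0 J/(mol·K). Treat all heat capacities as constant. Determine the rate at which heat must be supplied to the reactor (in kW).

Q_in = 16.7 kW

Extent of reaction ξ = 0.783 × 756 = 591.95 mol/h
Reaction term: ξ·ΔH°_rxn = 591.95 × 49.7 = 29420 kJ/h
Sensible, feed 42.1→25 °C: -2301.1 kJ/h
Outlet flows (mol/h): A 164.05, B 591.95, H₂O 591.95
Sensible, products 25→259 °C: 33013 kJ/h
Q = ΔH = 60131 kJ/h = 16.703 kW
Heat supplied = 16.703 kW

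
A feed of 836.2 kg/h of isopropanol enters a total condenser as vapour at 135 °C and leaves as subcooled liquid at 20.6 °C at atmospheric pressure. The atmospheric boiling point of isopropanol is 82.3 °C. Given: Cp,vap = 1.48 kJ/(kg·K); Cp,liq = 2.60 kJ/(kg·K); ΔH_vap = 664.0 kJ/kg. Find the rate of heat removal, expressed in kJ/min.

Q_c = 12600 kJ/min

vapour 135→82.3 °C: -77.996 kJ/kg
condensation at 82.3 °C: -664 kJ/kg
liquid 82.3→20.6 °C: -160.42 kJ/kg
Δh = -77.996 + -664 + -160.42 = -902.42 kJ/kg
Q = ṁ·Δh = 836.2 kg/h × -902.42 kJ/kg = -754600 kJ/h
|Q| = 209.61 kW = 12577 kJ/min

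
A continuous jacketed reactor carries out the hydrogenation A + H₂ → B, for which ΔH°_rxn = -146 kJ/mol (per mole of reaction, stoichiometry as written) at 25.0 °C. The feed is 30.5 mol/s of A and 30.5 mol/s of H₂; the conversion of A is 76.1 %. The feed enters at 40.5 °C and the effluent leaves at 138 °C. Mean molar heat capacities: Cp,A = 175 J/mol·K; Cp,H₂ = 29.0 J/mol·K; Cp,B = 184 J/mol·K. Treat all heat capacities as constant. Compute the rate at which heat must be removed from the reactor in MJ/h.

Q_out = 10200 MJ/h

Extent of reaction ξ = 0.761 × 30.5 = 23.21 mol/s
Reaction term: ξ·ΔH°_rxn = 23.21 × -146 = -3388.7 kJ/s
Sensible, feed 40.5→25 °C: -96.441 kJ/s
Outlet flows (mol/s): A 7.2895, H₂ 7.2895, B 23.21
Sensible, products 25→138 °C: 650.63 kJ/s
Q = ΔH = -2834.5 kJ/s = -2834.5 kW
Heat removed = 10204 MJ/h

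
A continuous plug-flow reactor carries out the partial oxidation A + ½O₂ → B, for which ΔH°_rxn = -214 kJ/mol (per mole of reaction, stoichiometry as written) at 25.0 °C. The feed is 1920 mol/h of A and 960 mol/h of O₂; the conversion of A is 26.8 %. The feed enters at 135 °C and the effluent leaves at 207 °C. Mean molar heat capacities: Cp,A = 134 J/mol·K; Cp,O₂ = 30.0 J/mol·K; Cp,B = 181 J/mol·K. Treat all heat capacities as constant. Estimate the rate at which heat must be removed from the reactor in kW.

Q_out = 24.0 kW

Extent of reaction ξ = 0.268 × 1920 = 514.56 mol/h
Reaction term: ξ·ΔH°_rxn = 514.56 × -214 = -110120 kJ/h
Sensible, feed 135→25 °C: -31469 kJ/h
Outlet flows (mol/h): A 1405.4, O₂ 702.72, B 514.56
Sensible, products 25→207 °C: 55063 kJ/h
Q = ΔH = -86521 kJ/h = -24.034 kW
Heat removed = 24.034 kW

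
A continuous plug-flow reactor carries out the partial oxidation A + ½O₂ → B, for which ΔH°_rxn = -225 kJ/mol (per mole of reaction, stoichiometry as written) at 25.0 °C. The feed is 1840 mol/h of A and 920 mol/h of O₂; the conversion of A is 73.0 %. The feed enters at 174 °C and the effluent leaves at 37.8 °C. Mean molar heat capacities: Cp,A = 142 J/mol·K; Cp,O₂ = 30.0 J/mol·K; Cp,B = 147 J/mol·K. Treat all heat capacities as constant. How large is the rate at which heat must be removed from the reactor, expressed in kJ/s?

Q_out = 94.9 kJ/s

Extent of reaction ξ = 0.730 × 1840 = 1343.2 mol/h
Reaction term: ξ·ΔH°_rxn = 1343.2 × -225 = -302220 kJ/h
Sensible, feed 174→25 °C: -43043 kJ/h
Outlet flows (mol/h): A 496.8, O₂ 248.4, B 1343.2
Sensible, products 25→37.8 °C: 3525.7 kJ/h
Q = ΔH = -341740 kJ/h = -94.927 kW
Heat removed = 94.927 kJ/s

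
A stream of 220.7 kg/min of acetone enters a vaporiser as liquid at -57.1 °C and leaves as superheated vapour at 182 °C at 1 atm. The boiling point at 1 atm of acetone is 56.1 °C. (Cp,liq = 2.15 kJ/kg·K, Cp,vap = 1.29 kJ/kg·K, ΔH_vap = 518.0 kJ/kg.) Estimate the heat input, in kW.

liquid -57.1→56.1 °C: 243.38 kJ/kg
vaporisation at 56.1 °C: 518 kJ/kg
vapour 56.1→182 °C: 162.41 kJ/kg
Δh = 243.38 + 518 + 162.41 = 923.79 kJ/kg
Q = ṁ·Δh = 220.7 kg/min × 923.79 kJ/kg = 203880 kJ/min
|Q| = 3398 kW

Q = 3400 kW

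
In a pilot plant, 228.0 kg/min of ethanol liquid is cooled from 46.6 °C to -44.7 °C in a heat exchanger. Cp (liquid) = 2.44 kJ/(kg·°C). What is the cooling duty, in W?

Q_c = 847000 W

Q = ṁ·Cp·ΔT = 228.0 × 2.44 × (-44.7 − 46.6) = -50792 kJ/min
Converting: 50792 / 60 s = 846.53 kW
Cooling duty = 846530 W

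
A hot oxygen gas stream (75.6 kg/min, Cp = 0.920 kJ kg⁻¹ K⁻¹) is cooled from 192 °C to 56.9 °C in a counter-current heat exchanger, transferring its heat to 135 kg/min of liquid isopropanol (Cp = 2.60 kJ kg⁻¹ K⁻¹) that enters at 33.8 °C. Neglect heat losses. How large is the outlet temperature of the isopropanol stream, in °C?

Heat released by hot stream: Q = 75.6 × 0.920 × (192 − 56.9) = 9396.5 kJ/min
Energy balance on cold side (adiabatic exchanger): Q = ṁ_c·Cp_c·(T_c,out − T_c,in)
T_c,out = 33.8 + 9396.5/(135 × 2.60) = 60.571 °C

T_c,out = 60.6 °C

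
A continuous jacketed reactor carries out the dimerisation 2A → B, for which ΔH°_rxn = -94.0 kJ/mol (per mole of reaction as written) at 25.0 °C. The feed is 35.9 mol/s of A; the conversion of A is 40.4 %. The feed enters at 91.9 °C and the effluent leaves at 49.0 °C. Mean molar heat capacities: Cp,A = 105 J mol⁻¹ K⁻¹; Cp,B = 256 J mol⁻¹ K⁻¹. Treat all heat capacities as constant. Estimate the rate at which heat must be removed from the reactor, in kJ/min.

Extent of reaction ξ = 0.404 × 35.9 / 2 = 7.2518 mol/s
Reaction term: ξ·ΔH°_rxn = 7.2518 × -94.0 = -681.67 kJ/s
Sensible, feed 91.9→25 °C: -252.18 kJ/s
Outlet flows (mol/s): A 21.396, B 7.2518
Sensible, products 25→49.0 °C: 98.474 kJ/s
Q = ΔH = -835.37 kJ/s = -835.37 kW
Heat removed = 50122 kJ/min

Q_out = 50100 kJ/min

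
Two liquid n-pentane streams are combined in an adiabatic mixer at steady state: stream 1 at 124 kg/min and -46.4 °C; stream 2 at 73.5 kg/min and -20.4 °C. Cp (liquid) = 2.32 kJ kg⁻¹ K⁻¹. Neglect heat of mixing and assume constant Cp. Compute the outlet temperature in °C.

T_out = -36.7 °C

No heat crosses the boundary, so H_out = H_in.
Σ ṁᵢCp,ᵢTᵢ = 124×2.32×-46.4 + 73.5×2.32×-20.4 = -16827
Σ ṁᵢCp,ᵢ = 124×2.32 + 73.5×2.32 = 458.2
T_out = -16827 / 458.2 = -36.724 °C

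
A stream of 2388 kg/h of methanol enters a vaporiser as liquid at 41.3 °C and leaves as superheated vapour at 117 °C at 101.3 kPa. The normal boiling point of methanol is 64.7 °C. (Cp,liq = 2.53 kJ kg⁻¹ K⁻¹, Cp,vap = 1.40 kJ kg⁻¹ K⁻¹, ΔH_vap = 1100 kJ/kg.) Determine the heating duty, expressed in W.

liquid 41.3→64.7 °C: 59.202 kJ/kg
vaporisation at 64.7 °C: 1100 kJ/kg
vapour 64.7→117 °C: 73.22 kJ/kg
Δh = 59.202 + 1100 + 73.22 = 1232.4 kJ/kg
Q = ṁ·Δh = 2388 kg/h × 1232.4 kJ/kg = 2.943e+06 kJ/h
|Q| = 817.51 kW = 817510 W

Q = 818000 W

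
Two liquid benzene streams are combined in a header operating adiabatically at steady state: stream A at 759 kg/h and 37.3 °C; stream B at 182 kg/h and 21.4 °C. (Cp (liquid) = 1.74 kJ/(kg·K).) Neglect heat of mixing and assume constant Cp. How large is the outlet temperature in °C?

T_out = 34.2 °C

Adiabatic, steady state ⇒ Σ ṁᵢCp,ᵢ(T_out − Tᵢ) = 0
Σ ṁᵢCp,ᵢTᵢ = 759×1.74×37.3 + 182×1.74×21.4 = 56038
Σ ṁᵢCp,ᵢ = 759×1.74 + 182×1.74 = 1637.3
T_out = 56038 / 1637.3 = 34.225 °C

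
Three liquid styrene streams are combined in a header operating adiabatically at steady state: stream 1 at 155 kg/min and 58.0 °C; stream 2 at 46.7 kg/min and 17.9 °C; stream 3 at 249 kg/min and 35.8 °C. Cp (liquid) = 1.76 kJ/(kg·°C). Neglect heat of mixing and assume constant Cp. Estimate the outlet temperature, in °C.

Energy balance with Q = 0: Σ ṁᵢCp,ᵢ(T_out − Tᵢ) = 0
T_out = Σ ṁᵢCp,ᵢTᵢ / Σ ṁᵢCp,ᵢ
      = 32983 / 793.23 = 41.58 °C

T_out = 41.6 °C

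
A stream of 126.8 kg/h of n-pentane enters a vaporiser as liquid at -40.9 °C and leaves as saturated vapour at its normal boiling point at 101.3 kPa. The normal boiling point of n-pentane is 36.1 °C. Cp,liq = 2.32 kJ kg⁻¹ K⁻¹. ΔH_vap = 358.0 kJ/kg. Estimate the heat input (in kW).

liquid -40.9→36.1 °C: 178.64 kJ/kg
vaporisation at 36.1 °C: 358 kJ/kg
Δh = 178.64 + 358 = 536.64 kJ/kg
Q = ṁ·Δh = 126.8 kg/h × 536.64 kJ/kg = 68046 kJ/h
|Q| = 18.902 kW

Q = 18.9 kW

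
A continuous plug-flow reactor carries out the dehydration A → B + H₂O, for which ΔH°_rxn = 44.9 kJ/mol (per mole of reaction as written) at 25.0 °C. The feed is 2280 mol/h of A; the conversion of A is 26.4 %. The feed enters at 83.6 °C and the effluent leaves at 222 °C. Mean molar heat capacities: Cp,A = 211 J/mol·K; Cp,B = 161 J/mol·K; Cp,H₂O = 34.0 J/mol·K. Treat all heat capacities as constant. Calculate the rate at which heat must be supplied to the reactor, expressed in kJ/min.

Extent of reaction ξ = 0.264 × 2280 = 601.92 mol/h
Reaction term: ξ·ΔH°_rxn = 601.92 × 44.9 = 27026 kJ/h
Sensible, feed 83.6→25 °C: -28191 kJ/h
Outlet flows (mol/h): A 1678.1, B 601.92, H₂O 601.92
Sensible, products 25→222 °C: 92876 kJ/h
Q = ΔH = 91710 kJ/h = 25.475 kW
Heat supplied = 1528.5 kJ/min

Q_in = 1530 kJ/min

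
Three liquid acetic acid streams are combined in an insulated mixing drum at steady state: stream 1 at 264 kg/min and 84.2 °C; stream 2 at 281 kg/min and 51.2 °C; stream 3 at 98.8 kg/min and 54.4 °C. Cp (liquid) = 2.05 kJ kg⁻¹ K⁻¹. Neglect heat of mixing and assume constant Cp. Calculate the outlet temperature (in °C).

T_out = 65.2 °C

Adiabatic, steady state ⇒ Σ ṁᵢCp,ᵢ(T_out − Tᵢ) = 0
T_out = Σ ṁᵢCp,ᵢTᵢ / Σ ṁᵢCp,ᵢ
      = 86081 / 1319.8 = 65.223 °C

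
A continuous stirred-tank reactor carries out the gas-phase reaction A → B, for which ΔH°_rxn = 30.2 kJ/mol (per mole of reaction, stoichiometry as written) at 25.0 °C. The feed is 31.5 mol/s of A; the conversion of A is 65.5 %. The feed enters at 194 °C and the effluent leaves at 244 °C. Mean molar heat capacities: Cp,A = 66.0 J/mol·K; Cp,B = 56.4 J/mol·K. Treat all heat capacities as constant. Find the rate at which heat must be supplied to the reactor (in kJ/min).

Extent of reaction ξ = 0.655 × 31.5 = 20.633 mol/s
Reaction term: ξ·ΔH°_rxn = 20.633 × 30.2 = 623.1 kJ/s
Sensible, feed 194→25 °C: -351.35 kJ/s
Outlet flows (mol/s): A 10.867, B 20.633
Sensible, products 25→244 °C: 411.92 kJ/s
Q = ΔH = 683.67 kJ/s = 683.67 kW
Heat supplied = 41020 kJ/min

Q_in = 41000 kJ/min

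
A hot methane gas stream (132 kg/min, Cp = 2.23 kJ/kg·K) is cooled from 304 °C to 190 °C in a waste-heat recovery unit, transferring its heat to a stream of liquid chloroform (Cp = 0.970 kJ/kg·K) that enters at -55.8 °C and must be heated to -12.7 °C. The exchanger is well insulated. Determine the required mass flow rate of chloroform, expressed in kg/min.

ṁ_c = 803 kg/min

Heat released by hot stream: Q = 132 × 2.23 × (304 − 190) = 33557 kJ/min
Energy balance on cold side (adiabatic exchanger): Q = ṁ_c·Cp_c·(T_c,out − T_c,in)
ṁ_c = 33557 / [0.970 × (-12.7 − -55.8)] = 802.67 kg/min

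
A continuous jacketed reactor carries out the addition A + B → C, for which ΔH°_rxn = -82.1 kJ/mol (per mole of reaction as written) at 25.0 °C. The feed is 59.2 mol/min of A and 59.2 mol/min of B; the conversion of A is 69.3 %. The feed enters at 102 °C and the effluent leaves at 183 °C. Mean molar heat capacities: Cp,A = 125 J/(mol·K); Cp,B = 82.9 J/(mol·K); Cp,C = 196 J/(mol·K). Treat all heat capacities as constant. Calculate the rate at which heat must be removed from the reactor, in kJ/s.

Q_out = 40.8 kJ/s

Extent of reaction ξ = 0.693 × 59.2 = 41.026 mol/min
Reaction term: ξ·ΔH°_rxn = 41.026 × -82.1 = -3368.2 kJ/min
Sensible, feed 102→25 °C: -947.69 kJ/min
Outlet flows (mol/min): A 18.174, B 18.174, C 41.026
Sensible, products 25→183 °C: 1867.5 kJ/min
Q = ΔH = -2448.4 kJ/min = -40.807 kW
Heat removed = 40.807 kJ/s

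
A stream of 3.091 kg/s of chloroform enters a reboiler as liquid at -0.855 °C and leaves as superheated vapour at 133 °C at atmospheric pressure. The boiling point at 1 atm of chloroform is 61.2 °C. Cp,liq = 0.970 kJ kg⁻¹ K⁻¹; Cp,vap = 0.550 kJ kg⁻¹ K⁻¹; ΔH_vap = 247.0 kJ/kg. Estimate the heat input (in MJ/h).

Q = 3860 MJ/h

liquid -0.855→61.2 °C: 60.193 kJ/kg
vaporisation at 61.2 °C: 247 kJ/kg
vapour 61.2→133 °C: 39.49 kJ/kg
Δh = 60.193 + 247 + 39.49 = 346.68 kJ/kg
Q = ṁ·Δh = 3.091 kg/s × 346.68 kJ/kg = 1071.6 kJ/s
|Q| = 1071.6 kW = 3857.8 MJ/h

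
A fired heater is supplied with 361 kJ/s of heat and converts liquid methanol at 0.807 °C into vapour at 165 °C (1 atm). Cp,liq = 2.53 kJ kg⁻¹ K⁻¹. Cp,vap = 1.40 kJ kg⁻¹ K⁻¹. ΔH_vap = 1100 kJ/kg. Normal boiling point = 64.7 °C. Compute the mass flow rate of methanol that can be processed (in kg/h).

ṁ = 927 kg/h

Δh = 2.53×(64.7−0.807) + 1100 + 1.40×(165−64.7) = 1402.1 kJ/kg
Q = 361 kJ/s = 361 kJ/s = 1.2996e+06 kJ/h
ṁ = Q/Δh = 1.2996e+06 / 1402.1 = 926.92 kg/h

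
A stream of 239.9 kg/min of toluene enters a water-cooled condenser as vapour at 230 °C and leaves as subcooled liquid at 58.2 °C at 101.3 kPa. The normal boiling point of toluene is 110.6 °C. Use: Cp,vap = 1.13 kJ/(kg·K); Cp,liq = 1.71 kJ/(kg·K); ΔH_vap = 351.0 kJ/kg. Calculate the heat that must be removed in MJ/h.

Q_c = 8280 MJ/h

vapour 230→110.6 °C: -134.92 kJ/kg
condensation at 110.6 °C: -351 kJ/kg
liquid 110.6→58.2 °C: -89.604 kJ/kg
Δh = -134.92 + -351 + -89.604 = -575.53 kJ/kg
Q = ṁ·Δh = 239.9 kg/min × -575.53 kJ/kg = -138070 kJ/min
|Q| = 2301.1 kW = 8284.1 MJ/h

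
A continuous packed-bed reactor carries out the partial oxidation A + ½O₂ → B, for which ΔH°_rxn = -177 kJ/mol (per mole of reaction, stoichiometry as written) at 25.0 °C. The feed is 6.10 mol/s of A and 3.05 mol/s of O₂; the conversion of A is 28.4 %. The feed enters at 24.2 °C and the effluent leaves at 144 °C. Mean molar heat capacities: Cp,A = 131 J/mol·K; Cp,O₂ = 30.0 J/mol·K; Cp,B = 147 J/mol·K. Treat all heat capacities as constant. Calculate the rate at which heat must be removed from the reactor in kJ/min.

Q_out = 12000 kJ/min

Extent of reaction ξ = 0.284 × 6.10 = 1.7324 mol/s
Reaction term: ξ·ΔH°_rxn = 1.7324 × -177 = -306.63 kJ/s
Sensible, feed 24.2→25 °C: 0.71248 kJ/s
Outlet flows (mol/s): A 4.3676, O₂ 2.1838, B 1.7324
Sensible, products 25→144 °C: 106.19 kJ/s
Q = ΔH = -199.73 kJ/s = -199.73 kW
Heat removed = 11984 kJ/min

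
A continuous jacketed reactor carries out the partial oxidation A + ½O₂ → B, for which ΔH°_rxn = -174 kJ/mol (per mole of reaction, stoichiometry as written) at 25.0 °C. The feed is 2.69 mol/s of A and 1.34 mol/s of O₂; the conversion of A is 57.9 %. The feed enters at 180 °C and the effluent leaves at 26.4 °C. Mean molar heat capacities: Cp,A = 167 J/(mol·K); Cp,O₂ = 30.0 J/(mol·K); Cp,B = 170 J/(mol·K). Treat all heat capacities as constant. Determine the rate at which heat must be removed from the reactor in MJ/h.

Q_out = 1250 MJ/h

Extent of reaction ξ = 0.579 × 2.69 = 1.5575 mol/s
Reaction term: ξ·ΔH°_rxn = 1.5575 × -174 = -271.01 kJ/s
Sensible, feed 180→25 °C: -75.862 kJ/s
Outlet flows (mol/s): A 1.1325, O₂ 0.56125, B 1.5575
Sensible, products 25→26.4 °C: 0.65904 kJ/s
Q = ΔH = -346.21 kJ/s = -346.21 kW
Heat removed = 1246.4 MJ/h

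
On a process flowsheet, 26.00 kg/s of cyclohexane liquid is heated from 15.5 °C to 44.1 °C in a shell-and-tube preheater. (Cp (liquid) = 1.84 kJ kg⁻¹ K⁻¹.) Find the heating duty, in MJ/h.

Q = 4930 MJ/h

Q = ṁ·Cp·ΔT = 26.00 × 1.84 × (44.1 − 15.5) = 1368.2 kJ/s
Heating duty = 4925.6 MJ/h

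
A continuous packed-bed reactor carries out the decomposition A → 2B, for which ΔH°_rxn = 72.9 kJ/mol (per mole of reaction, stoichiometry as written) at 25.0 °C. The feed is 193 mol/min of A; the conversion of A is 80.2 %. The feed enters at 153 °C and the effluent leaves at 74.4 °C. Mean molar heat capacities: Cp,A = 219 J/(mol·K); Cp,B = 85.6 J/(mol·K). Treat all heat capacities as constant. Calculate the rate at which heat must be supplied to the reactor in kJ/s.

Extent of reaction ξ = 0.802 × 193 = 154.79 mol/min
Reaction term: ξ·ΔH°_rxn = 154.79 × 72.9 = 11284 kJ/min
Sensible, feed 153→25 °C: -5410.2 kJ/min
Outlet flows (mol/min): A 38.214, B 309.57
Sensible, products 25→74.4 °C: 1722.5 kJ/min
Q = ΔH = 7596.2 kJ/min = 126.6 kW
Heat supplied = 126.6 kJ/s

Q_in = 127 kJ/s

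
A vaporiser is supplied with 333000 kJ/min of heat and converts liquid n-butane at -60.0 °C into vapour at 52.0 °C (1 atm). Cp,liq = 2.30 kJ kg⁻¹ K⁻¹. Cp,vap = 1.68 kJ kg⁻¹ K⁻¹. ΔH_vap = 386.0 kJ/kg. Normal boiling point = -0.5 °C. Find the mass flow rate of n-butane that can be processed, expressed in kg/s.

Δh = 2.30×(-0.5−-60.0) + 386.0 + 1.68×(52.0−-0.5) = 611.05 kJ/kg
Q = 333000 kJ/min = 5550 kJ/s = 5550 kJ/s
ṁ = Q/Δh = 5550 / 611.05 = 9.0827 kg/s

ṁ = 9.08 kg/s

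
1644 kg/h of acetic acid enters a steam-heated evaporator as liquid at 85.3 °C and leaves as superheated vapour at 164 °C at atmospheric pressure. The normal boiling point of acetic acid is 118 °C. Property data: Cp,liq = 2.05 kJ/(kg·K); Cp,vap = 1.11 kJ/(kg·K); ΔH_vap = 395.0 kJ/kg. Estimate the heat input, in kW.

Q = 234 kW

liquid 85.3→118 °C: 67.035 kJ/kg
vaporisation at 118 °C: 395 kJ/kg
vapour 118→164 °C: 51.06 kJ/kg
Δh = 67.035 + 395 + 51.06 = 513.1 kJ/kg
Q = ṁ·Δh = 1644 kg/h × 513.1 kJ/kg = 843530 kJ/h
|Q| = 234.31 kW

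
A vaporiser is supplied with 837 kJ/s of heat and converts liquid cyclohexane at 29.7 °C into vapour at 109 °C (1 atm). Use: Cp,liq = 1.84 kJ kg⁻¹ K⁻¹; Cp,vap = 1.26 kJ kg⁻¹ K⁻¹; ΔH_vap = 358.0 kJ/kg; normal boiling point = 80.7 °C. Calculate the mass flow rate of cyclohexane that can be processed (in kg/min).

Δh = 1.84×(80.7−29.7) + 358.0 + 1.26×(109−80.7) = 487.5 kJ/kg
Q = 837 kJ/s = 837 kJ/s = 50220 kJ/min
ṁ = Q/Δh = 50220 / 487.5 = 103.02 kg/min

ṁ = 103 kg/min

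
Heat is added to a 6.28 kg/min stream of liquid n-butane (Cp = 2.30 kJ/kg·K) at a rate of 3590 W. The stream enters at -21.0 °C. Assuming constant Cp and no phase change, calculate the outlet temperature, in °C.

T_out = -6.09 °C

Q = 3590 W = 215.4 kJ/min
ΔT = Q/(ṁ·Cp) = 215.4/(6.28×2.30) = 14.913 K
T_out = -21.0 + 14.913 = -6.0872 °C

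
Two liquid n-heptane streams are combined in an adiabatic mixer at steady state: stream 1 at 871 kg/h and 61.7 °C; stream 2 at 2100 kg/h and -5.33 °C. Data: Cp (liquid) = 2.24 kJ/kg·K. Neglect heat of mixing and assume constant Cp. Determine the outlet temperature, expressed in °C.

Energy balance with Q = 0: Σ ṁᵢCp,ᵢ(T_out − Tᵢ) = 0
Σ ṁᵢCp,ᵢTᵢ = 871×2.24×61.7 + 2100×2.24×-5.33 = 95307
Σ ṁᵢCp,ᵢ = 871×2.24 + 2100×2.24 = 6655
T_out = 95307 / 6655 = 14.321 °C

T_out = 14.3 °C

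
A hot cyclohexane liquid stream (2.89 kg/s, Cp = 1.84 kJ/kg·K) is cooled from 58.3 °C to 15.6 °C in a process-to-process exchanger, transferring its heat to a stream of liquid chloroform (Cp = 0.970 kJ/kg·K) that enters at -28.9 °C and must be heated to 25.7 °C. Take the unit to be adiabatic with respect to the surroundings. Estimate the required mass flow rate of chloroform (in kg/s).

ṁ_c = 4.29 kg/s

Heat released by hot stream: Q = 2.89 × 1.84 × (58.3 − 15.6) = 227.06 kJ/s
Energy balance on cold side (adiabatic exchanger): Q = ṁ_c·Cp_c·(T_c,out − T_c,in)
ṁ_c = 227.06 / [0.970 × (25.7 − -28.9)] = 4.2873 kg/s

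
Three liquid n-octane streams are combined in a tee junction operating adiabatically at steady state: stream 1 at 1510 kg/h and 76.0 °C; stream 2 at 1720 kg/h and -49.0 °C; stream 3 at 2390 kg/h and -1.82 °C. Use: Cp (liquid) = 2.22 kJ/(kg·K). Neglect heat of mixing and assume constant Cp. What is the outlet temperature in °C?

T_out = 4.65 °C

Energy balance with Q = 0: Σ ṁᵢCp,ᵢ(T_out − Tᵢ) = 0
T_out = Σ ṁᵢCp,ᵢTᵢ / Σ ṁᵢCp,ᵢ
      = 58009 / 12476 = 4.6495 °C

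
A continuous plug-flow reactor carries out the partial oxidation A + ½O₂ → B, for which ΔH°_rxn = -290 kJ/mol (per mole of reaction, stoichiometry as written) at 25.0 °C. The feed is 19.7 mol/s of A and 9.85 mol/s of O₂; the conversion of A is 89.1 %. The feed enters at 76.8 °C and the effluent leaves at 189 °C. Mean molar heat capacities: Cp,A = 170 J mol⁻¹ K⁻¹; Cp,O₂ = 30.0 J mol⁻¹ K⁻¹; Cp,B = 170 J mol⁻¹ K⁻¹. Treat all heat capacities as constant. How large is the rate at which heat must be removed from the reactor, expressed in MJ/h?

Q_out = 17000 MJ/h

Extent of reaction ξ = 0.891 × 19.7 = 17.553 mol/s
Reaction term: ξ·ΔH°_rxn = 17.553 × -290 = -5090.3 kJ/s
Sensible, feed 76.8→25 °C: -188.79 kJ/s
Outlet flows (mol/s): A 2.1473, O₂ 1.0737, B 17.553
Sensible, products 25→189 °C: 554.52 kJ/s
Q = ΔH = -4724.5 kJ/s = -4724.5 kW
Heat removed = 17008 MJ/h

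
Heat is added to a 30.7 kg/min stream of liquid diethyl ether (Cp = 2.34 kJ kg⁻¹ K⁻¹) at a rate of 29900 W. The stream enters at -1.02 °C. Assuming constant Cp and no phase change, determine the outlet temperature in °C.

Q = 29900 W = 1794 kJ/min
ΔT = Q/(ṁ·Cp) = 1794/(30.7×2.34) = 24.973 K
T_out = -1.02 + 24.973 = 23.953 °C

T_out = 24.0 °C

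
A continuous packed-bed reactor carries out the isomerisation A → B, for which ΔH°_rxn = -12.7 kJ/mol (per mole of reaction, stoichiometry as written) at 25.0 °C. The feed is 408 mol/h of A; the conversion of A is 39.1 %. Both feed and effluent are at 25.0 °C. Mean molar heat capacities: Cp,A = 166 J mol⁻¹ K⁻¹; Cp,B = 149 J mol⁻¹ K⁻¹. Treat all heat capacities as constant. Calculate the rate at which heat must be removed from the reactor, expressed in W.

Q_out = 563 W

Extent of reaction ξ = 0.391 × 408 = 159.53 mol/h
Reaction term: ξ·ΔH°_rxn = 159.53 × -12.7 = -2026 kJ/h
Q = ΔH = -2026 kJ/h = -0.56278 kW
Heat removed = 562.78 W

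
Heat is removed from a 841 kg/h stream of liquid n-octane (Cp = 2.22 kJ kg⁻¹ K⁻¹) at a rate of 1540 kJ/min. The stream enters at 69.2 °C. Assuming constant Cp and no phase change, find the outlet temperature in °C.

Q = 1540 kJ/min = 92400 kJ/h
ΔT = Q/(ṁ·Cp) = 92400/(841×2.22) = 49.491 K
T_out = 69.2 − 49.491 = 19.709 °C

T_out = 19.7 °C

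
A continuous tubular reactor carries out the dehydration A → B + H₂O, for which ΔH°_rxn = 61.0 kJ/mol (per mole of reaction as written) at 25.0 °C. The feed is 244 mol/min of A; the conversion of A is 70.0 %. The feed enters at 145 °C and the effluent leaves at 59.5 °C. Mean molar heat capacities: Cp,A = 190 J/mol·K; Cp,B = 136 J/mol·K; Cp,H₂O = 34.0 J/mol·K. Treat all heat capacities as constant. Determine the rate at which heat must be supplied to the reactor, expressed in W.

Q_in = 106000 W

Extent of reaction ξ = 0.700 × 244 = 170.8 mol/min
Reaction term: ξ·ΔH°_rxn = 170.8 × 61.0 = 10419 kJ/min
Sensible, feed 145→25 °C: -5563.2 kJ/min
Outlet flows (mol/min): A 73.2, B 170.8, H₂O 170.8
Sensible, products 25→59.5 °C: 1481.6 kJ/min
Q = ΔH = 6337.2 kJ/min = 105.62 kW
Heat supplied = 105620 W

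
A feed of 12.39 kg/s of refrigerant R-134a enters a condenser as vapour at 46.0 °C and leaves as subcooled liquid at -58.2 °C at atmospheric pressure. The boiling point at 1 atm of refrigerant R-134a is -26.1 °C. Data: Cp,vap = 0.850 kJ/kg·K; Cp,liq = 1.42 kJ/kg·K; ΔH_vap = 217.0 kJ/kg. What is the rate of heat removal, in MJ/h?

vapour 46.0→-26.1 °C: -61.285 kJ/kg
condensation at -26.1 °C: -217 kJ/kg
liquid -26.1→-58.2 °C: -45.582 kJ/kg
Δh = -61.285 + -217 + -45.582 = -323.87 kJ/kg
Q = ṁ·Δh = 12.39 kg/s × -323.87 kJ/kg = -4012.7 kJ/s
|Q| = 4012.7 kW = 14446 MJ/h

Q_c = 14400 MJ/h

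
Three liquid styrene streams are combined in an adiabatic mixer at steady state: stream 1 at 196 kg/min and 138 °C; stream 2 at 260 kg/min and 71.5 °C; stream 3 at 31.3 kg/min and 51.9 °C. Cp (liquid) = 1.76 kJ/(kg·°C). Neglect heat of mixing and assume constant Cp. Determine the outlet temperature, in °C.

T_out = 97.0 °C

No heat crosses the boundary, so H_out = H_in.
T_out = Σ ṁᵢCp,ᵢTᵢ / Σ ṁᵢCp,ᵢ
      = 83182 / 857.65 = 96.988 °C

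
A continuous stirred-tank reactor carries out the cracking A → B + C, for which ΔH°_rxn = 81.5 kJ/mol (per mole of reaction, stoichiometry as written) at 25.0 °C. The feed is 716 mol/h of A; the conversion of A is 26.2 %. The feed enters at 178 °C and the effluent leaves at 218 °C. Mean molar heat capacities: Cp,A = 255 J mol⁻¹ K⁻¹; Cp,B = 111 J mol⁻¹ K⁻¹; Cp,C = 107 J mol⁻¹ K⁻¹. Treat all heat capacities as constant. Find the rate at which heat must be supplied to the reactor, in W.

Extent of reaction ξ = 0.262 × 716 = 187.59 mol/h
Reaction term: ξ·ΔH°_rxn = 187.59 × 81.5 = 15289 kJ/h
Sensible, feed 178→25 °C: -27935 kJ/h
Outlet flows (mol/h): A 528.41, B 187.59, C 187.59
Sensible, products 25→218 °C: 33898 kJ/h
Q = ΔH = 21252 kJ/h = 5.9034 kW
Heat supplied = 5903.4 W

Q_in = 5900 W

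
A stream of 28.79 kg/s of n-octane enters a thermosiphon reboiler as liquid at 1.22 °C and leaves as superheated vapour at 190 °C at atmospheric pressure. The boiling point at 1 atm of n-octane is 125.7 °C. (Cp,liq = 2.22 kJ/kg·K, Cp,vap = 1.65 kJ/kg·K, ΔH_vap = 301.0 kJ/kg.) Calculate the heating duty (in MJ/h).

Q = 70800 MJ/h

liquid 1.22→125.7 °C: 276.35 kJ/kg
vaporisation at 125.7 °C: 301 kJ/kg
vapour 125.7→190 °C: 106.09 kJ/kg
Δh = 276.35 + 301 + 106.09 = 683.44 kJ/kg
Q = ṁ·Δh = 28.79 kg/s × 683.44 kJ/kg = 19676 kJ/s
|Q| = 19676 kW = 70835 MJ/h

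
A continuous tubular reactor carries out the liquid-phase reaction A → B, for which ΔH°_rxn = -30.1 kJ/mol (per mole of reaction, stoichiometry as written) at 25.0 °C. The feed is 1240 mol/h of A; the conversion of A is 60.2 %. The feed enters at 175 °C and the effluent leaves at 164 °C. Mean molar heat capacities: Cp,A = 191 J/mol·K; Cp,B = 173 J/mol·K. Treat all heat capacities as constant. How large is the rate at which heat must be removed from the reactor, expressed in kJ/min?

Extent of reaction ξ = 0.602 × 1240 = 746.48 mol/h
Reaction term: ξ·ΔH°_rxn = 746.48 × -30.1 = -22469 kJ/h
Sensible, feed 175→25 °C: -35526 kJ/h
Outlet flows (mol/h): A 493.52, B 746.48
Sensible, products 25→164 °C: 31053 kJ/h
Q = ΔH = -26942 kJ/h = -7.4839 kW
Heat removed = 449.03 kJ/min

Q_out = 449 kJ/min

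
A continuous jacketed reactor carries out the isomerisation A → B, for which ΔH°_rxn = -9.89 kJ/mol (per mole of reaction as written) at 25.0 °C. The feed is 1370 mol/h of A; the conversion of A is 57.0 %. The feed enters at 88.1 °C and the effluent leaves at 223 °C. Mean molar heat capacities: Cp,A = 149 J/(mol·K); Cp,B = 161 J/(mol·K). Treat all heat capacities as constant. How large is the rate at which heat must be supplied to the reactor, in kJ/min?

Extent of reaction ξ = 0.570 × 1370 = 780.9 mol/h
Reaction term: ξ·ΔH°_rxn = 780.9 × -9.89 = -7723.1 kJ/h
Sensible, feed 88.1→25 °C: -12881 kJ/h
Outlet flows (mol/h): A 589.1, B 780.9
Sensible, products 25→223 °C: 42273 kJ/h
Q = ΔH = 21669 kJ/h = 6.0193 kW
Heat supplied = 361.16 kJ/min

Q_in = 361 kJ/min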